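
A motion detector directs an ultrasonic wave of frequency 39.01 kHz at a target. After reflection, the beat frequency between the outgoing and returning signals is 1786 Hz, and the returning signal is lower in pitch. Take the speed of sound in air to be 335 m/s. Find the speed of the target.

Double Doppler shift off a moving reflector: f₂ = f₀ · (v + u)/(v − u) (u > 0 toward emitter).
Returning signal is lower, so f₂ = f₀ − Δf = 39010 − 1786 = 37224 Hz.
Rearranging, u = v · (f₂ − f₀)/(f₂ + f₀) = 335 × -1786/76234 ≈ -7.8 m/s.
So the target is moving at 7.8 m/s away from the emitter.

7.8 m/s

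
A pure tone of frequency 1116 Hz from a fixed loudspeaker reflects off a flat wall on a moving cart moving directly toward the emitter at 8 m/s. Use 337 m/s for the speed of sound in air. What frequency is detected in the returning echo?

1170 Hz

The flat wall on a moving cart first receives the wave as a moving observer: f₁ = f₀ · (v + u)/v = 1116 × (337 + 8)/337 ≈ 1142 Hz.
The reflection then acts as a moving source: f₂ = f₁ · v/(v − u) ≈ 1170 Hz.
Equivalently f₂ = f₀ · (v + u)/(v − u).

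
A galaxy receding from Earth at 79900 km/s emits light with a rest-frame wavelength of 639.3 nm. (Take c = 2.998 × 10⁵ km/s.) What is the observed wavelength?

β = v/c = 79900/299800 = 0.2665.
Relativistic Doppler for wavelength: λ' = λ₀ · √((1 + β)/(1 − β)).
λ' = 639.3 × √(1.2665/0.7335) = 639.3 × 1.31404 ≈ 840.1 nm.

840.1 nm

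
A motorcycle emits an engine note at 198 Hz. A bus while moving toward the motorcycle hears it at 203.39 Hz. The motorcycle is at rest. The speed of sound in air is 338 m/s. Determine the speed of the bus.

9.2 m/s

f' = f · (v + v_o)/v ⇒ v_o = v · |f'/f − 1|.
v_o = 338 × |203.39/198 − 1| = 338 × 0.02722 ≈ 9.2 m/s.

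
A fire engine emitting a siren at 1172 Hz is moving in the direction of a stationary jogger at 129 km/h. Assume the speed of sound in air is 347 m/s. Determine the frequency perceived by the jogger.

129 km/h = 35.83 m/s.
Only the source moves, toward the listener, so f' = f · v/(v − v_s).
f' = 1172 × 347/(347 − 35.83) = 1172 × 347/311.2 ≈ 1307 Hz.

1307 Hz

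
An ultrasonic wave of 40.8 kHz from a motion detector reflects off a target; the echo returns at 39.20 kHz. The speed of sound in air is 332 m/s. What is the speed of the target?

6.6 m/s

Double Doppler shift off a moving reflector: f₂ = f₀ · (v + u)/(v − u) (u > 0 toward emitter).
Rearranging, u = v · (f₂ − f₀)/(f₂ + f₀) = 332 × -1.60/80.00 ≈ -6.6 m/s.
So the target is moving at 6.6 m/s away from the emitter.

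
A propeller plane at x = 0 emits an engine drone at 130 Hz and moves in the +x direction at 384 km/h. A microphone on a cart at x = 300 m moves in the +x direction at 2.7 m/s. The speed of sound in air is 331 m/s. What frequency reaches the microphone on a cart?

384 km/h = 106.7 m/s.
The observer lies on the +x side, so the source is heading toward the observer and the observer is heading away from the source.
With source approaching and observer receding, f' = f · (v − v_o)/(v − v_s).
f' = 130 × (331 − 2.7)/(331 − 106.7) = 130 × 328.3/224.33 ≈ 190 Hz.

190 Hz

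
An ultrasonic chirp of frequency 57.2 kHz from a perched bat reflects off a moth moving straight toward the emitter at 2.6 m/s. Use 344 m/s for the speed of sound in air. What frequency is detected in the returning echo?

At the moth (a moving observer), f₁ = f₀ · (v + u)/v = 57.2 × 346.6/344 ≈ 57.6 kHz.
The reflection then acts as a moving source: f₂ = f₁ · v/(v − u) ≈ 58.1 kHz.

58.1 kHz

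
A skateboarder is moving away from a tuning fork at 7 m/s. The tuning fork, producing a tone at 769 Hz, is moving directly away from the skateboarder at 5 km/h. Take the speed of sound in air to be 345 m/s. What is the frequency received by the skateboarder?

750 Hz

5 km/h = 1.389 m/s.
General Doppler shift: f' = f · (v − v_o)/(v + v_s).
f' = 769 × (345 − 7)/(345 + 1.389) = 769 × 338/346.39 ≈ 750 Hz.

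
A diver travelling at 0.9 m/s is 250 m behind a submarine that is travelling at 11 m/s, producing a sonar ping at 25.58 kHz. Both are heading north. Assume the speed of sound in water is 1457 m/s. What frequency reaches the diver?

25.4 kHz

The diver is behind, so the submarine is moving away from it while the diver is moving toward the submarine.
Both move, so f' = f · (v + v_o)/(v + v_s).
f' = 25.58 × (1457 + 0.9)/(1457 + 11) = 25.58 × 1457.9/1468 ≈ 25.4 kHz.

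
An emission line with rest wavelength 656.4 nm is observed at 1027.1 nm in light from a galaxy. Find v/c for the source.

0.420c

λ'/λ₀ = 1.5647 > 1 (redshift), so the source is receding.
λ'/λ₀ = √((1 + β)/(1 − β)) for a receding source ⇒ β = (r² − 1)/(r² + 1) with r = λ'/λ₀.
β = (2.4484 − 1)/(2.4484 + 1) ≈ 0.420.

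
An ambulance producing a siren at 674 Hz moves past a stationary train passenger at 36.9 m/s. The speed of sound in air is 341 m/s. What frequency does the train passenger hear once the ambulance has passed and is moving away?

Receding: f₂ = f · v/(v + v_s) = 674 × 341/377.9 ≈ 608 Hz.

608 Hz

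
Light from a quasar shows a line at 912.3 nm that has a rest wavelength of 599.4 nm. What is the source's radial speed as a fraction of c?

λ'/λ₀ = 1.5220 > 1 (redshift), so the source is receding.
λ'/λ₀ = √((1 + β)/(1 − β)) for a receding source ⇒ β = (r² − 1)/(r² + 1) with r = λ'/λ₀.
β = (2.3166 − 1)/(2.3166 + 1) ≈ 0.397.

0.397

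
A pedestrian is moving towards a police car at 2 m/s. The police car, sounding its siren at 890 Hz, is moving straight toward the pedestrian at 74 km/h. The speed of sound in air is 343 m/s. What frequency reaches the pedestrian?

74 km/h = 20.56 m/s.
General Doppler shift: f' = f · (v + v_o)/(v − v_s).
f' = 890 × (343 + 2)/(343 − 20.56) = 890 × 345/322.44 ≈ 952 Hz.

952 Hz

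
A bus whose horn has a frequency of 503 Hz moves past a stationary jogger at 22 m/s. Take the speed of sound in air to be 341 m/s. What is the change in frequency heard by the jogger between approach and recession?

65.2 Hz

Approaching: f₁ = f · v/(v − v_s) = 503 × 341/319 ≈ 537.7 Hz.
Receding: f₂ = f · v/(v + v_s) = 503 × 341/363 ≈ 472.5 Hz.
Drop: f₁ − f₂ = 2f·v·v_s/(v² − v_s²) = 2 × 503 × 341 × 22/(341² − 22²) ≈ 65.2 Hz.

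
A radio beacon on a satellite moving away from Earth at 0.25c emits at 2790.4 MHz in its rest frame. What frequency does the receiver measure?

2161.4 MHz

Relativistic Doppler for frequency: f' = f₀ · √((1 − β)/(1 + β)).
f' = 2790.4 × √(0.7500/1.2500) = 2790.4 × 0.77460 ≈ 2161.4 MHz.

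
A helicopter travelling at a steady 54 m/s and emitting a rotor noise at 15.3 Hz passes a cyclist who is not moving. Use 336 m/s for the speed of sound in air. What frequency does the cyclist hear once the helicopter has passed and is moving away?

Receding: f₂ = f · v/(v + v_s) = 15.3 × 336/390 ≈ 13.2 Hz.

13.2 Hz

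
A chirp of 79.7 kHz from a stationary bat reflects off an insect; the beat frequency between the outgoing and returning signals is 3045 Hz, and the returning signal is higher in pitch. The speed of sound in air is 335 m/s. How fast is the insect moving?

6.3 m/s

Double Doppler shift off a moving reflector: f₂ = f₀ · (v + u)/(v − u) (u > 0 toward emitter).
Returning signal is higher, so f₂ = f₀ + Δf = 79700 + 3045 = 82745 Hz.
Rearranging, u = v · (f₂ − f₀)/(f₂ + f₀) = 335 × 3045/162445 ≈ 6.3 m/s.
So the insect is moving at 6.3 m/s toward the emitter.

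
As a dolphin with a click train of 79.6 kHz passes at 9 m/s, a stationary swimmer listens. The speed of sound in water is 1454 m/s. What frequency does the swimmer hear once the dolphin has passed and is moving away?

Receding: f₂ = f · v/(v + v_s) = 79.6 × 1454/1463 ≈ 79.1 kHz.

79.1 kHz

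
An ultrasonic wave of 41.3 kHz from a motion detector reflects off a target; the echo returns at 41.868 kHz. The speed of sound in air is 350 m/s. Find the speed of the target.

2.39 m/s

Double Doppler shift off a moving reflector: f₂ = f₀ · (v + u)/(v − u) (u > 0 toward emitter).
Rearranging, u = v · (f₂ − f₀)/(f₂ + f₀) = 350 × 0.568/83.168 ≈ 2.39 m/s.
So the target is moving at 2.39 m/s toward the emitter.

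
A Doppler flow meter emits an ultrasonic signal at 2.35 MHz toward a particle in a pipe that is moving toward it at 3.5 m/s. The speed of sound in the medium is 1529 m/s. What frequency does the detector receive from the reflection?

2.361 MHz

The particle in a pipe first receives the wave as a moving observer: f₁ = f₀ · (v + u)/v = 2.35 × (1529 + 3.5)/1529 ≈ 2.355 MHz.
The reflection then acts as a moving source: f₂ = f₁ · v/(v − u) ≈ 2.361 MHz.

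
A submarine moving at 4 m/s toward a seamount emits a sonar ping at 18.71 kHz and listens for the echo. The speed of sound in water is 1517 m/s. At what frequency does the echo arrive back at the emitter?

The seamount receives the sound from a moving source: f₁ = f₀ · v/(v − v_e) = 18.71 × 1517/1513 ≈ 18.76 kHz.
On the return leg the submarine is a moving observer: f₂ = f₁ · (v + v_e)/v = 18.76 × 1521/1517 ≈ 18.81 kHz.

18.81 kHz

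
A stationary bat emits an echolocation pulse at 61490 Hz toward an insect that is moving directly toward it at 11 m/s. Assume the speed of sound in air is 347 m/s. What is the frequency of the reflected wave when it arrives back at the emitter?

65516 Hz

At the insect (a moving observer), f₁ = f₀ · (v + u)/v = 61490 × 358/347 ≈ 63439 Hz.
The reflection then acts as a moving source: f₂ = f₁ · v/(v − u) ≈ 65516 Hz.
Equivalently f₂ = f₀ · (v + u)/(v − u).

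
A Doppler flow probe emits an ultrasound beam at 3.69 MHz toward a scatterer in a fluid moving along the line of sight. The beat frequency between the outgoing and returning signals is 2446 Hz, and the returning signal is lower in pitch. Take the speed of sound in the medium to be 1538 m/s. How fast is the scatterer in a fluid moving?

0.51 m/s

Double Doppler shift off a moving reflector: f₂ = f₀ · (v + u)/(v − u) (u > 0 toward emitter).
Returning signal is lower, so f₂ = f₀ − Δf = 3690000 − 2446 = 3687554 Hz.
Rearranging, u = v · (f₂ − f₀)/(f₂ + f₀) = 1538 × -2446/7377554 ≈ -0.51 m/s.
So the scatterer in a fluid is moving at 0.51 m/s away from the emitter.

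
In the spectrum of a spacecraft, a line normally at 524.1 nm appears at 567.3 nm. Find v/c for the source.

0.079

λ'/λ₀ = 1.0824 > 1 (redshift), so the source is receding.
λ'/λ₀ = √((1 + β)/(1 − β)) for a receding source ⇒ β = (r² − 1)/(r² + 1) with r = λ'/λ₀.
β = (1.1716 − 1)/(1.1716 + 1) ≈ 0.079.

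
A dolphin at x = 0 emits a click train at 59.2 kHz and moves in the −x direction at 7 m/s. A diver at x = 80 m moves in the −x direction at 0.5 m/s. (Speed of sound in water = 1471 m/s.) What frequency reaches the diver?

58.9 kHz

The observer lies on the +x side, so the source is heading away from the observer and the observer is heading toward the source.
General Doppler shift: f' = f · (v + v_o)/(v + v_s).
f' = 59.2 × (1471 + 0.5)/(1471 + 7) = 59.2 × 1471.5/1478 ≈ 58.9 kHz.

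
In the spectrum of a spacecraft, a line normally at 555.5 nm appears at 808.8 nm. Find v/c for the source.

0.359c

λ'/λ₀ = 1.4560 > 1 (redshift), so the source is receding.
λ'/λ₀ = √((1 + β)/(1 − β)) for a receding source ⇒ β = (r² − 1)/(r² + 1) with r = λ'/λ₀.
β = (2.1199 − 1)/(2.1199 + 1) ≈ 0.359.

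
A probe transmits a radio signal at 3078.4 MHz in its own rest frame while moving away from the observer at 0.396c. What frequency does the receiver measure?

2024.9 MHz

Relativistic Doppler for frequency: f' = f₀ · √((1 − β)/(1 + β)).
f' = 3078.4 × √(0.6040/1.3960) = 3078.4 × 0.65777 ≈ 2024.9 MHz.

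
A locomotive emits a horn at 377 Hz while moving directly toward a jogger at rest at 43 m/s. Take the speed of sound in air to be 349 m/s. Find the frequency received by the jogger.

430 Hz

Moving source, stationary observer: f' = f · v/(v − v_s) since the source is approaching.
f' = 377 × 349/(349 − 43) = 377 × 349/306 ≈ 430 Hz.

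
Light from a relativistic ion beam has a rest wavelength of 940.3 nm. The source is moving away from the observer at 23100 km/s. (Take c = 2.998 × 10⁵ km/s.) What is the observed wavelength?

1015.8 nm

β = v/c = 23100/299800 = 0.0771.
Relativistic Doppler for wavelength: λ' = λ₀ · √((1 + β)/(1 − β)).
λ' = 940.3 × √(1.0771/0.9229) = 940.3 × 1.08026 ≈ 1015.8 nm.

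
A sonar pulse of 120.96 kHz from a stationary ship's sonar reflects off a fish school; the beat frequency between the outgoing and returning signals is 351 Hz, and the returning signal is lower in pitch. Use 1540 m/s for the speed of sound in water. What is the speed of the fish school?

Double Doppler shift off a moving reflector: f₂ = f₀ · (v + u)/(v − u) (u > 0 toward emitter).
Returning signal is lower, so f₂ = f₀ − Δf = 120960 − 351 = 120609 Hz.
Rearranging, u = v · (f₂ − f₀)/(f₂ + f₀) = 1540 × -351/241569 ≈ -2.24 m/s.
So the fish school is moving at 2.24 m/s away from the emitter.

2.24 m/s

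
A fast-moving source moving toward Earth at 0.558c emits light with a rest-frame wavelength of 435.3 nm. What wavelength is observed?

231.9 nm

Relativistic Doppler for wavelength: λ' = λ₀ · √((1 − β)/(1 + β)).
λ' = 435.3 × √(0.4420/1.5580) = 435.3 × 0.53263 ≈ 231.9 nm.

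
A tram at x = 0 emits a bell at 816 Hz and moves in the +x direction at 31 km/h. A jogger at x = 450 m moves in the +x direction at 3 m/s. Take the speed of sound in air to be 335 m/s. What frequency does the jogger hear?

830 Hz

31 km/h = 8.611 m/s.
The observer lies on the +x side, so the source is heading toward the observer and the observer is heading away from the source.
With source approaching and observer receding, f' = f · (v − v_o)/(v − v_s).
f' = 816 × (335 − 3)/(335 − 8.611) = 816 × 332/326.39 ≈ 830 Hz.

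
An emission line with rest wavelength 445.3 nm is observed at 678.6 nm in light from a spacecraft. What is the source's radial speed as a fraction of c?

λ'/λ₀ = 1.5239 > 1 (redshift), so the source is receding.
λ'/λ₀ = √((1 + β)/(1 − β)) for a receding source ⇒ β = (r² − 1)/(r² + 1) with r = λ'/λ₀.
β = (2.3223 − 1)/(2.3223 + 1) ≈ 0.398.

0.398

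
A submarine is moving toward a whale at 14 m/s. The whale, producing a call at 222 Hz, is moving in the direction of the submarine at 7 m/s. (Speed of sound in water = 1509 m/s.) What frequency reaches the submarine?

225 Hz

General Doppler shift: f' = f · (v + v_o)/(v − v_s).
f' = 222 × (1509 + 14)/(1509 − 7) = 222 × 1523/1502 ≈ 225 Hz.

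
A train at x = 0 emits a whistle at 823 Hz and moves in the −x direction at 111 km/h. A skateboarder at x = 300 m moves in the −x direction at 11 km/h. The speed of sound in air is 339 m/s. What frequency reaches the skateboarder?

111 km/h = 30.83 m/s; 11 km/h = 3.056 m/s.
The observer lies on the +x side, so the source is heading away from the observer and the observer is heading toward the source.
General Doppler shift: f' = f · (v + v_o)/(v + v_s).
f' = 823 × (339 + 3.056)/(339 + 30.83) = 823 × 342.06/369.83 ≈ 761 Hz.

761 Hz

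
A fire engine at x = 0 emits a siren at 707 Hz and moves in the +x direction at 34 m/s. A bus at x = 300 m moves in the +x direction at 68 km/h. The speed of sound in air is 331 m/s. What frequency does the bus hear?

743 Hz

68 km/h = 18.89 m/s.
The observer lies on the +x side, so the source is heading toward the observer and the observer is heading away from the source.
With source approaching and observer receding, f' = f · (v − v_o)/(v − v_s).
f' = 707 × (331 − 18.89)/(331 − 34) = 707 × 312.11/297 ≈ 743 Hz.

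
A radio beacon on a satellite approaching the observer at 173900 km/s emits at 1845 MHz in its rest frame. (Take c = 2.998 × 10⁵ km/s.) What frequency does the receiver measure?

3578.8 MHz

β = v/c = 173900/299800 = 0.5801.
Relativistic Doppler for frequency: f' = f₀ · √((1 + β)/(1 − β)).
f' = 1845 × √(1.5801/0.4199) = 1845 × 1.93972 ≈ 3578.8 MHz.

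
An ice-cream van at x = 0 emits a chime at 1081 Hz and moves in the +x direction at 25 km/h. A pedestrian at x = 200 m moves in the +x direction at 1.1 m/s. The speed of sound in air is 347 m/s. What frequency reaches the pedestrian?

25 km/h = 6.944 m/s.
The observer lies on the +x side, so the source is heading toward the observer and the observer is heading away from the source.
Both move, so f' = f · (v − v_o)/(v − v_s).
f' = 1081 × (347 − 1.1)/(347 − 6.944) = 1081 × 345.9/340.06 ≈ 1100 Hz.

1100 Hz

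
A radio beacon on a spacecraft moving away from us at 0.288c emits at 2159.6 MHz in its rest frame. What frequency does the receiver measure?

1605.7 MHz

Relativistic Doppler for frequency: f' = f₀ · √((1 − β)/(1 + β)).
f' = 2159.6 × √(0.7120/1.2880) = 2159.6 × 0.74350 ≈ 1605.7 MHz.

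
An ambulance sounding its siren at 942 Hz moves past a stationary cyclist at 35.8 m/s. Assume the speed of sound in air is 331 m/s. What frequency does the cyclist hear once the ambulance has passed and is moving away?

850 Hz

Receding: f₂ = f · v/(v + v_s) = 942 × 331/366.8 ≈ 850 Hz.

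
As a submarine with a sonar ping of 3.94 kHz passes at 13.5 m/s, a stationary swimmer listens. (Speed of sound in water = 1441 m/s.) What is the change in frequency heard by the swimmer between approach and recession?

Approaching: f₁ = f · v/(v − v_s) = 3.94 × 1441/1427.5 ≈ 3.9773 kHz.
Receding: f₂ = f · v/(v + v_s) = 3.94 × 1441/1454.5 ≈ 3.9034 kHz.
Drop: f₁ − f₂ = 2f·v·v_s/(v² − v_s²) = 2 × 3.94 × 1441 × 13.5/(1441² − 13.5²) ≈ 0.0738 kHz.

0.0738 kHz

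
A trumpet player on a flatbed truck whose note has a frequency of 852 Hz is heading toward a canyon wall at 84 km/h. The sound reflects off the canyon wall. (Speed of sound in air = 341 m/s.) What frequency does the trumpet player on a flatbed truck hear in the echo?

84 km/h = 23.33 m/s.
The canyon wall receives the sound from a moving source: f₁ = f₀ · v/(v − v_e) = 852 × 341/317.67 ≈ 915 Hz.
On the return leg the trumpet player on a flatbed truck is a moving observer: f₂ = f₁ · (v + v_e)/v = 915 × 364.33/341 ≈ 977 Hz.
Equivalently f₂ = f₀ · (v + v_e)/(v − v_e).

977 Hz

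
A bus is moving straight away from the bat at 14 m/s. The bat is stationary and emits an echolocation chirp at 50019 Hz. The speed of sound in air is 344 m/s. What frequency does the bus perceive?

47983 Hz

Only the observer moves, away from the source, so f' = f · (v − v_o)/v.
f' = 50019 × (344 − 14)/344 = 50019 × 330/344 ≈ 47983 Hz.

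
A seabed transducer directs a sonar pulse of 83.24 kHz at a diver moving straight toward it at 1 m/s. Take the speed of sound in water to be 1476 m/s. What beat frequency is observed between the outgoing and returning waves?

The diver first receives the wave as a moving observer: f₁ = f₀ · (v + u)/v = 83.24 × (1476 + 1)/1476 ≈ 83.2964 kHz.
On reflection it acts as a source moving toward the stationary detector: f₂ = f₁ · v/(v − u) = 83.2964 × 1476/1475 ≈ 83.3529 kHz.
Beat frequency (with f₀ = 83240 Hz): |f₂ − f₀| = 2u·f₀/(v − u) = 2 × 1 × 83240/1475 ≈ 113 Hz.

113 Hz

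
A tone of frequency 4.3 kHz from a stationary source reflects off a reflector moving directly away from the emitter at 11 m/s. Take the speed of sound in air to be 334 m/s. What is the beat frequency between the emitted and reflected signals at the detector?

274 Hz

The reflector first receives the wave as a moving observer: f₁ = f₀ · (v − u)/v = 4.3 × (334 − 11)/334 ≈ 4.158 kHz.
On reflection it acts as a source moving away from the stationary detector: f₂ = f₁ · v/(v + u) = 4.158 × 334/345 ≈ 4.026 kHz.
Equivalently f₂ = f₀ · (v − u)/(v + u).
Beat frequency (with f₀ = 4300 Hz): |f₂ − f₀| = 2u·f₀/(v + u) = 2 × 11 × 4300/345 ≈ 274 Hz.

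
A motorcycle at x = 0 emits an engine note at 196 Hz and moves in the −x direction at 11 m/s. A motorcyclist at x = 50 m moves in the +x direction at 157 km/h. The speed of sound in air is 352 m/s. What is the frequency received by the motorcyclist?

167 Hz

157 km/h = 43.61 m/s.
The observer lies on the +x side, so the source is heading away from the observer and the observer is heading away from the source.
With source receding and observer receding, f' = f · (v − v_o)/(v + v_s).
f' = 196 × (352 − 43.61)/(352 + 11) = 196 × 308.39/363 ≈ 167 Hz.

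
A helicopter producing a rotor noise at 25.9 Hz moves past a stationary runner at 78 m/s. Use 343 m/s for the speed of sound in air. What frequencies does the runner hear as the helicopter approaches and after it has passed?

Approaching: f₁ = f · v/(v − v_s) = 25.9 × 343/265 ≈ 33.5 Hz.
Receding: f₂ = f · v/(v + v_s) = 25.9 × 343/421 ≈ 21.1 Hz.

33.5 Hz approaching; 21.1 Hz receding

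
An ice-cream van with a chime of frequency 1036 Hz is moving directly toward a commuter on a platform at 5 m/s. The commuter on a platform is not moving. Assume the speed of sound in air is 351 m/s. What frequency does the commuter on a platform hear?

1051 Hz

With the source moving toward a stationary observer, f' = f · v/(v − v_s).
f' = 1036 × 351/(351 − 5) = 1036 × 351/346 ≈ 1051 Hz.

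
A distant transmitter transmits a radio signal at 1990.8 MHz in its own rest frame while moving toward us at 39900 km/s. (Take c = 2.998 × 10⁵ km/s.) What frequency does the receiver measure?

β = v/c = 39900/299800 = 0.1331.
Relativistic Doppler for frequency: f' = f₀ · √((1 + β)/(1 − β)).
f' = 1990.8 × √(1.1331/0.8669) = 1990.8 × 1.14326 ≈ 2276.0 MHz.

2276.0 MHz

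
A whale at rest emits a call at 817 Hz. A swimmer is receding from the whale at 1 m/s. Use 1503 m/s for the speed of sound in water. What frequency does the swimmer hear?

816 Hz

Moving observer, stationary source: f' = f · (v − v_o)/v.
f' = 817 × (1503 − 1)/1503 = 817 × 1502/1503 ≈ 816 Hz.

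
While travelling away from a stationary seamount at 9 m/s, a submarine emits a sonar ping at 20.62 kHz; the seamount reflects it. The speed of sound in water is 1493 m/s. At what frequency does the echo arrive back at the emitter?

The seamount receives the sound from a moving source: f₁ = f₀ · v/(v + v_e) = 20.62 × 1493/1502 ≈ 20.5 kHz.
On the return leg the submarine is a moving observer: f₂ = f₁ · (v − v_e)/v = 20.5 × 1484/1493 ≈ 20.4 kHz.

20.4 kHz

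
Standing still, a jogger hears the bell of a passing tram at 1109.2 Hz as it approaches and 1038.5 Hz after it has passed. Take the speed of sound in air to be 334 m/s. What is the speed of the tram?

f₁/f₂ = (v + v_s)/(v − v_s), so v_s = v · (f₁ − f₂)/(f₁ + f₂).
v_s = 334 × (1109.2 − 1038.5)/(1109.2 + 1038.5) = 334 × 70.7/2147.7 ≈ 11.0 m/s.

11.0 m/s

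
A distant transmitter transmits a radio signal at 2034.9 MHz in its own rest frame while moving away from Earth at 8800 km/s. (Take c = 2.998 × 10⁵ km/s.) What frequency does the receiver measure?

1976.0 MHz

β = v/c = 8800/299800 = 0.0294.
Relativistic Doppler for frequency: f' = f₀ · √((1 − β)/(1 + β)).
f' = 2034.9 × √(0.9706/1.0294) = 2034.9 × 0.97107 ≈ 1976.0 MHz.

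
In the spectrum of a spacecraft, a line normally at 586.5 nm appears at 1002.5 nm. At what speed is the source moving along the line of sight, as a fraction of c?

0.490

λ'/λ₀ = 1.7093 > 1 (redshift), so the source is receding.
λ'/λ₀ = √((1 + β)/(1 − β)) for a receding source ⇒ β = (r² − 1)/(r² + 1) with r = λ'/λ₀.
β = (2.9217 − 1)/(2.9217 + 1) ≈ 0.490.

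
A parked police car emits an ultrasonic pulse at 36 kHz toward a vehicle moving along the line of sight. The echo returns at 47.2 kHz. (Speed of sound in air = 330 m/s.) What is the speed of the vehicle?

Double Doppler shift off a moving reflector: f₂ = f₀ · (v + u)/(v − u) (u > 0 toward emitter).
Rearranging, u = v · (f₂ − f₀)/(f₂ + f₀) = 330 × 11.2/83.2 ≈ 44 m/s.
So the vehicle is moving at 44 m/s toward the emitter.

44 m/s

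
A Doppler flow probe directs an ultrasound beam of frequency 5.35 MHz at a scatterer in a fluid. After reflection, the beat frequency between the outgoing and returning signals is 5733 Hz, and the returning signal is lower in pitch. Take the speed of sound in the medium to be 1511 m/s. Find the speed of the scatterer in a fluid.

Double Doppler shift off a moving reflector: f₂ = f₀ · (v + u)/(v − u) (u > 0 toward emitter).
Returning signal is lower, so f₂ = f₀ − Δf = 5350000 − 5733 = 5344267 Hz.
Rearranging, u = v · (f₂ − f₀)/(f₂ + f₀) = 1511 × -5733/10694267 ≈ -0.81 m/s.
So the scatterer in a fluid is moving at 0.81 m/s away from the emitter.

0.81 m/s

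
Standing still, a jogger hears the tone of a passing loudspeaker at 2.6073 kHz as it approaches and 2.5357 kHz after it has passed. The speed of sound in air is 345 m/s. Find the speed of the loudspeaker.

4.8 m/s

f₁/f₂ = (v + v_s)/(v − v_s), so v_s = v · (f₁ − f₂)/(f₁ + f₂).
v_s = 345 × (2.6073 − 2.5357)/(2.6073 + 2.5357) = 345 × 0.0716/5.1430 ≈ 4.8 m/s.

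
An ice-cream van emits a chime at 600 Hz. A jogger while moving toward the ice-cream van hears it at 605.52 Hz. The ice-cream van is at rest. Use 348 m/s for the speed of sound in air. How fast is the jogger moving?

f' = f · (v + v_o)/v ⇒ v_o = v · |f'/f − 1|.
v_o = 348 × |605.52/600 − 1| = 348 × 0.0092 ≈ 3.2 m/s.

3.2 m/s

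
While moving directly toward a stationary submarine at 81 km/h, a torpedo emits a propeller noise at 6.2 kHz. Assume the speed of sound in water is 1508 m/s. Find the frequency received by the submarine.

6.29 kHz

81 km/h = 22.5 m/s.
With the source moving toward a stationary observer, f' = f · v/(v − v_s).
f' = 6.2 × 1508/(1508 − 22.5) = 6.2 × 1508/1486 ≈ 6.29 kHz.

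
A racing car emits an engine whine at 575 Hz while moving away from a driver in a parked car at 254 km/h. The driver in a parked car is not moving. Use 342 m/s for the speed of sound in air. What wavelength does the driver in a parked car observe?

254 km/h = 70.56 m/s.
Only the source moves, away from the listener, so f' = f · v/(v + v_s).
f' = 575 × 342/(342 + 70.56) ≈ 477 Hz.
λ' = v/f' = 342/476.663 ≈ 71.7 cm.

71.7 cm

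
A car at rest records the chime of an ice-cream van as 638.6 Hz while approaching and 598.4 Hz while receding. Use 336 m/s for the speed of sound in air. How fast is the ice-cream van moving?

f₁/f₂ = (v + v_s)/(v − v_s), so v_s = v · (f₁ − f₂)/(f₁ + f₂).
v_s = 336 × (638.6 − 598.4)/(638.6 + 598.4) = 336 × 40.2/1237.0 ≈ 10.9 m/s.

10.9 m/s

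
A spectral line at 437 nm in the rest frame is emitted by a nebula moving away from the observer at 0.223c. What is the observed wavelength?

Relativistic Doppler for wavelength: λ' = λ₀ · √((1 + β)/(1 − β)).
λ' = 437 × √(1.2230/0.7770) = 437 × 1.25459 ≈ 548.3 nm.

548.3 nm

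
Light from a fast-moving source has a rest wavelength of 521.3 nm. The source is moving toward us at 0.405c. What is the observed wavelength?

339.2 nm

Relativistic Doppler for wavelength: λ' = λ₀ · √((1 − β)/(1 + β)).
λ' = 521.3 × √(0.5950/1.4050) = 521.3 × 0.65076 ≈ 339.2 nm.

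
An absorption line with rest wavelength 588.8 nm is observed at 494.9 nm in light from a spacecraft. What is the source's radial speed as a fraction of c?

λ'/λ₀ = 0.8405 < 1 (blueshift), so the source is approaching.
λ'/λ₀ = √((1 − β)/(1 + β)) for an approaching source ⇒ β = (1 − r²)/(1 + r²) with r = λ'/λ₀.
β = (1 − 0.7065)/(1 + 0.7065) ≈ 0.172.

0.172c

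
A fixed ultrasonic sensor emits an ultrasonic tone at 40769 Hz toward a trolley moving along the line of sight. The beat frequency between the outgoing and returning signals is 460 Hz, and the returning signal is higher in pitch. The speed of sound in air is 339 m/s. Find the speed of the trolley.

Double Doppler shift off a moving reflector: f₂ = f₀ · (v + u)/(v − u) (u > 0 toward emitter).
Returning signal is higher, so f₂ = f₀ + Δf = 40769 + 460 = 41229 Hz.
Rearranging, u = v · (f₂ − f₀)/(f₂ + f₀) = 339 × 460/81998 ≈ 1.90 m/s.
So the trolley is moving at 1.90 m/s toward the emitter.

1.90 m/s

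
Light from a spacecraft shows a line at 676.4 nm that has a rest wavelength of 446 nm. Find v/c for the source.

0.394

λ'/λ₀ = 1.5166 > 1 (redshift), so the source is receding.
λ'/λ₀ = √((1 + β)/(1 − β)) for a receding source ⇒ β = (r² − 1)/(r² + 1) with r = λ'/λ₀.
β = (2.3001 − 1)/(2.3001 + 1) ≈ 0.394.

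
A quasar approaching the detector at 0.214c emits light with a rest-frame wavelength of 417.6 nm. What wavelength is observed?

336.0 nm

Relativistic Doppler for wavelength: λ' = λ₀ · √((1 − β)/(1 + β)).
λ' = 417.6 × √(0.7860/1.2140) = 417.6 × 0.80464 ≈ 336.0 nm.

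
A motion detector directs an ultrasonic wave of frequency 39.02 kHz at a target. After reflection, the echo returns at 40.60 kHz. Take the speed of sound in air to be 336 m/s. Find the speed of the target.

Double Doppler shift off a moving reflector: f₂ = f₀ · (v + u)/(v − u) (u > 0 toward emitter).
Rearranging, u = v · (f₂ − f₀)/(f₂ + f₀) = 336 × 1.58/79.62 ≈ 6.7 m/s.
So the target is moving at 6.7 m/s toward the emitter.

6.7 m/s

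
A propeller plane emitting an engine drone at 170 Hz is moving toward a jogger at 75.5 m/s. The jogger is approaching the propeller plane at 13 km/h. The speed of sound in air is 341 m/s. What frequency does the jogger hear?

221 Hz

13 km/h = 3.611 m/s.
With source approaching and observer approaching, f' = f · (v + v_o)/(v − v_s).
f' = 170 × (341 + 3.611)/(341 − 75.5) = 170 × 344.61/265.5 ≈ 221 Hz.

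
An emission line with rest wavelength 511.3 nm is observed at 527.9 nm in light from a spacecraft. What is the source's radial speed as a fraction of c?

λ'/λ₀ = 1.0325 > 1 (redshift), so the source is receding.
λ'/λ₀ = √((1 + β)/(1 − β)) for a receding source ⇒ β = (r² − 1)/(r² + 1) with r = λ'/λ₀.
β = (1.0660 − 1)/(1.0660 + 1) ≈ 0.032.

0.032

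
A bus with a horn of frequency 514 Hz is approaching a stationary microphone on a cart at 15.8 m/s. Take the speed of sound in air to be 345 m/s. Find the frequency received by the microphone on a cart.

With the source moving toward a stationary observer, f' = f · v/(v − v_s).
f' = 514 × 345/(345 − 15.8) = 514 × 345/329.2 ≈ 539 Hz.

539 Hz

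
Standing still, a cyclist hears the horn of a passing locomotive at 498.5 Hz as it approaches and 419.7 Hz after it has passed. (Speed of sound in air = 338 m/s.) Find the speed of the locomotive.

f₁/f₂ = (v + v_s)/(v − v_s), so v_s = v · (f₁ − f₂)/(f₁ + f₂).
v_s = 338 × (498.5 − 419.7)/(498.5 + 419.7) = 338 × 78.8/918.2 ≈ 29 m/s.

29 m/s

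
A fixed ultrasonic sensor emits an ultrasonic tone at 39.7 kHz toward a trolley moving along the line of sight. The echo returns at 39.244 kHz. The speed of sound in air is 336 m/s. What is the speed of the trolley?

1.94 m/s

Double Doppler shift off a moving reflector: f₂ = f₀ · (v + u)/(v − u) (u > 0 toward emitter).
Rearranging, u = v · (f₂ − f₀)/(f₂ + f₀) = 336 × -0.456/78.944 ≈ -1.94 m/s.
So the trolley is moving at 1.94 m/s away from the emitter.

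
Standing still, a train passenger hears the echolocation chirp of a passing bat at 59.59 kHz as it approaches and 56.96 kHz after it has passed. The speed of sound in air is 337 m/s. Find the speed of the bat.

f₁/f₂ = (v + v_s)/(v − v_s), so v_s = v · (f₁ − f₂)/(f₁ + f₂).
v_s = 337 × (59.59 − 56.96)/(59.59 + 56.96) = 337 × 2.63/116.55 ≈ 7.6 m/s.

7.6 m/s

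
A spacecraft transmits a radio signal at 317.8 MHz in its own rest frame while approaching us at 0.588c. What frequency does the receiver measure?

623.9 MHz

Relativistic Doppler for frequency: f' = f₀ · √((1 + β)/(1 − β)).
f' = 317.8 × √(1.5880/0.4120) = 317.8 × 1.96325 ≈ 623.9 MHz.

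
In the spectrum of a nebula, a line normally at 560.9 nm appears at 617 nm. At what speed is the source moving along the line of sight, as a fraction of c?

0.095

λ'/λ₀ = 1.1000 > 1 (redshift), so the source is receding.
λ'/λ₀ = √((1 + β)/(1 − β)) for a receding source ⇒ β = (r² − 1)/(r² + 1) with r = λ'/λ₀.
β = (1.2100 − 1)/(1.2100 + 1) ≈ 0.095.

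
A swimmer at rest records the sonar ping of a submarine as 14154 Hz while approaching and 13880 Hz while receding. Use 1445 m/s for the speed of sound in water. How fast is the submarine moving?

14.1 m/s

f₁/f₂ = (v + v_s)/(v − v_s), so v_s = v · (f₁ − f₂)/(f₁ + f₂).
v_s = 1445 × (14154 − 13880)/(14154 + 13880) = 1445 × 274/28034 ≈ 14.1 m/s.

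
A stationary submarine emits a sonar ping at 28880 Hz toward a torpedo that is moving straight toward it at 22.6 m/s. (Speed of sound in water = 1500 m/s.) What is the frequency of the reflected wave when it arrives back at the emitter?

29764 Hz

The torpedo first receives the wave as a moving observer: f₁ = f₀ · (v + u)/v = 28880 × (1500 + 22.6)/1500 ≈ 29315 Hz.
The reflection then acts as a moving source: f₂ = f₁ · v/(v − u) ≈ 29764 Hz.
Equivalently f₂ = f₀ · (v + u)/(v − u).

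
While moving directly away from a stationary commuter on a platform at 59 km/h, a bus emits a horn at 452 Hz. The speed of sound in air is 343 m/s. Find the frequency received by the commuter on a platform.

431 Hz

59 km/h = 16.39 m/s.
With the source moving away from a stationary observer, f' = f · v/(v + v_s).
f' = 452 × 343/(343 + 16.39) = 452 × 343/359.4 ≈ 431 Hz.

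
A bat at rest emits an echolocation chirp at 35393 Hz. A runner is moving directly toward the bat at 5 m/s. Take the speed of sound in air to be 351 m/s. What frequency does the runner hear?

35897 Hz

Only the observer moves, toward the source, so f' = f · (v + v_o)/v.
f' = 35393 × (351 + 5)/351 = 35393 × 356/351 ≈ 35897 Hz.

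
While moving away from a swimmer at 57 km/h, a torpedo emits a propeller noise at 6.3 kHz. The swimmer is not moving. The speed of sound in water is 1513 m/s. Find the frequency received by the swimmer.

6.23 kHz

57 km/h = 15.83 m/s.
Moving source, stationary observer: f' = f · v/(v + v_s) since the source is receding.
f' = 6.3 × 1513/(1513 + 15.83) = 6.3 × 1513/1529 ≈ 6.23 kHz.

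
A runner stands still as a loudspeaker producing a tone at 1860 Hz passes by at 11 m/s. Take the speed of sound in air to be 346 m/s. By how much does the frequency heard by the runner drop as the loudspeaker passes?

118 Hz

Approaching: f₁ = f · v/(v − v_s) = 1860 × 346/335 ≈ 1921 Hz.
Receding: f₂ = f · v/(v + v_s) = 1860 × 346/357 ≈ 1803 Hz.
Drop: f₁ − f₂ = 2f·v·v_s/(v² − v_s²) = 2 × 1860 × 346 × 11/(346² − 11²) ≈ 118 Hz.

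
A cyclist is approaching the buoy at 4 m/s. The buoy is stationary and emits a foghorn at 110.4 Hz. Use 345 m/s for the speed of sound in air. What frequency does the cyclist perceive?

Moving observer, stationary source: f' = f · (v + v_o)/v.
f' = 110.4 × (345 + 4)/345 = 110.4 × 349/345 ≈ 112 Hz.

112 Hz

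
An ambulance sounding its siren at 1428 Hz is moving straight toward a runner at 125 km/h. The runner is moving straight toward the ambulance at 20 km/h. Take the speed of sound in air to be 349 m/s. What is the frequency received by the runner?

125 km/h = 34.72 m/s; 20 km/h = 5.556 m/s.
With source approaching and observer approaching, f' = f · (v + v_o)/(v − v_s).
f' = 1428 × (349 + 5.556)/(349 − 34.72) = 1428 × 354.56/314.28 ≈ 1611 Hz.

1611 Hz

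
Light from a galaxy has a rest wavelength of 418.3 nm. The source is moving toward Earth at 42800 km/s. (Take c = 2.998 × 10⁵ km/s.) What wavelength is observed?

362.3 nm

β = v/c = 42800/299800 = 0.1428.
Relativistic Doppler for wavelength: λ' = λ₀ · √((1 − β)/(1 + β)).
λ' = 418.3 × √(0.8572/1.1428) = 418.3 × 0.86611 ≈ 362.3 nm.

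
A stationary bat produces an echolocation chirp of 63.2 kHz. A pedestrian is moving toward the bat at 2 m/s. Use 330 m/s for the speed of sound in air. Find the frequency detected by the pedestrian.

Only the observer moves, toward the source, so f' = f · (v + v_o)/v.
f' = 63.2 × (330 + 2)/330 = 63.2 × 332/330 ≈ 63.6 kHz.

63.6 kHz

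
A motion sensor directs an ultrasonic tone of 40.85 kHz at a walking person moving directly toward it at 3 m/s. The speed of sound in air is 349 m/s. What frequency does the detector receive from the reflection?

At the walking person (a moving observer), f₁ = f₀ · (v + u)/v = 40.85 × 352/349 ≈ 41.2 kHz.
On reflection it acts as a source moving toward the stationary detector: f₂ = f₁ · v/(v − u) = 41.2 × 349/346 ≈ 41.6 kHz.

41.6 kHz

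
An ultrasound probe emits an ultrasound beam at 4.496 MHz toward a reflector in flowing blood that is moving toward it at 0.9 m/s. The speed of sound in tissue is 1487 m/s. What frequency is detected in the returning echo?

At the reflector in flowing blood (a moving observer), f₁ = f₀ · (v + u)/v = 4.496 × 1487.9/1487 ≈ 4.499 MHz.
On reflection it acts as a source moving toward the stationary detector: f₂ = f₁ · v/(v − u) = 4.499 × 1487/1486.1 ≈ 4.501 MHz.

4.501 MHz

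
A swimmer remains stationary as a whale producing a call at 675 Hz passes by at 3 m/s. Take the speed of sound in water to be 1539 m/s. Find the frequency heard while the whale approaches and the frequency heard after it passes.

676 Hz approaching; 674 Hz receding

Approaching: f₁ = f · v/(v − v_s) = 675 × 1539/1536 ≈ 676 Hz.
Receding: f₂ = f · v/(v + v_s) = 675 × 1539/1542 ≈ 674 Hz.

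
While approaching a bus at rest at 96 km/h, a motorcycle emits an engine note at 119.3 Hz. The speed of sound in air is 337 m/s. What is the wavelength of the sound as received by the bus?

2.60 m

96 km/h = 26.67 m/s.
Moving source, stationary observer: f' = f · v/(v − v_s) since the source is approaching.
f' = 119.3 × 337/(337 − 26.67) ≈ 130 Hz.
λ' = v/f' = 337/129.551 ≈ 2.60 m.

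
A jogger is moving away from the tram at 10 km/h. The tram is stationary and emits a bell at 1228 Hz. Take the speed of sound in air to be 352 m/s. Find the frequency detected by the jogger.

1218 Hz

10 km/h = 2.778 m/s.
Moving observer, stationary source: f' = f · (v − v_o)/v.
f' = 1228 × (352 − 2.778)/352 = 1228 × 349.22/352 ≈ 1218 Hz.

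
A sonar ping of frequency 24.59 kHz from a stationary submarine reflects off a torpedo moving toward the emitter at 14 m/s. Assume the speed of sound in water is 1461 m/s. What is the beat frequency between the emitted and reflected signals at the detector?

The torpedo first receives the wave as a moving observer: f₁ = f₀ · (v + u)/v = 24.59 × (1461 + 14)/1461 ≈ 24.826 kHz.
The reflection then acts as a moving source: f₂ = f₁ · v/(v − u) ≈ 25.066 kHz.
Beat frequency (with f₀ = 24590 Hz): |f₂ − f₀| = 2u·f₀/(v − u) = 2 × 14 × 24590/1447 ≈ 476 Hz.

476 Hz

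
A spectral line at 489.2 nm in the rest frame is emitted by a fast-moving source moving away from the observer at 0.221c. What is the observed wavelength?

Relativistic Doppler for wavelength: λ' = λ₀ · √((1 + β)/(1 − β)).
λ' = 489.2 × √(1.2210/0.7790) = 489.2 × 1.25196 ≈ 612.5 nm.

612.5 nm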